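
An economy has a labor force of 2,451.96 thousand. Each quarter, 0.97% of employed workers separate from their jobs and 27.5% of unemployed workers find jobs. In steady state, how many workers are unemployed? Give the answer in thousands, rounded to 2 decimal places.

About 83.54 thousand are unemployed in steady state.

Steady-state unemployment rate u* = s/(s+f) = 0.97/(0.97+27.5) = 0.034071.
Unemployed = u* × labor force = 0.034071 × 2,451.96 ≈ 83.54 thousand.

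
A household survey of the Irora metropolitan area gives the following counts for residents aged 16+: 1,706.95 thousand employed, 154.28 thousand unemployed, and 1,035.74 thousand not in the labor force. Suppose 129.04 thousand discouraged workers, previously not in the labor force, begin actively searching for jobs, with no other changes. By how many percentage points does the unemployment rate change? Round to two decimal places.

Initially, labor force = 1,706.95 + 154.28 = 1,861.23 thousand, so u = 154.28/1,861.23 = 8.29%.
After the change, unemployed and labor force both rise by 129.04 → E = 1,706.95, U = 283.32, labor force = 1,990.27 thousand.
New unemployment rate = 283.32 / 1,990.27 = 14.24%.
Change = 14.24% − 8.29% = +5.95 percentage points.

The unemployment rate changes by +5.95 percentage points.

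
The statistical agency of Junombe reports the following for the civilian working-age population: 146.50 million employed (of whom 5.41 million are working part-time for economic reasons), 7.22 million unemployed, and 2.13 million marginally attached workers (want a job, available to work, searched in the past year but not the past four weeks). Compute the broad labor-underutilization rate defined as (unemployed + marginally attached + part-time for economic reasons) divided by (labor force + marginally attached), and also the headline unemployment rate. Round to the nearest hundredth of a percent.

Labor force = 146.50 + 7.22 = 153.72 million.
Numerator = 7.22 + 2.13 + 5.41 = 14.76 million.
Denominator = 153.72 + 2.13 = 155.85 million.
Broad rate = 14.76 / 155.85 = 9.47%.
Headline unemployment rate = 7.22 / 153.72 = 4.70%.

Broad underutilization rate ≈ 9.47%; headline unemployment rate ≈ 4.70%.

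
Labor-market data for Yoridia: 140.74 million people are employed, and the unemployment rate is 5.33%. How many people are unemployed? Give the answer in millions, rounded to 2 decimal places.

Let U be the number unemployed. The labor force is E + U, and U/(E+U) = 0.0533.
So U = 0.0533 × 140.74 / (1 − 0.0533) = 7.5014 / 0.9467 ≈ 7.92 million.

About 7.92 million are unemployed.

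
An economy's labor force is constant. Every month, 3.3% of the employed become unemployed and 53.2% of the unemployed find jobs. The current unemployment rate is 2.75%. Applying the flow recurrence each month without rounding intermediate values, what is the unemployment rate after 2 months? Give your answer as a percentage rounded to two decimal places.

With a fixed labor force, u_{t+1} = u_t + s·(1−u_t) − f·u_t = u_t·(1−s−f) + s.
Here 1−s−f = 0.435 and s = 0.033.
u_1 = 0.027500 × 0.435 + 0.033 = 0.044963.
u_2 = 0.044963 × 0.435 + 0.033 = 0.052559.

Unemployment rate after two months ≈ 5.26%.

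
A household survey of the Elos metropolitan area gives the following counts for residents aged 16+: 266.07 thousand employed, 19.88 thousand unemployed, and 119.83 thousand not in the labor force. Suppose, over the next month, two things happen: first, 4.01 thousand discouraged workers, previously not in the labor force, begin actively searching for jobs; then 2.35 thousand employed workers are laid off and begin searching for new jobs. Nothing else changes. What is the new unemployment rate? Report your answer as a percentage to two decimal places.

Initially, labor force = 266.07 + 19.88 = 285.95 thousand, so u = 19.88/285.95 = 6.95%.
After the first change, unemployed and labor force both rise by 4.01 → E = 266.07, U = 23.89, labor force = 289.96 thousand.
After the second change, employed falls and unemployed rises by 2.35; labor force unchanged → E = 263.72, U = 26.24, labor force = 289.96 thousand.
New unemployment rate = 26.24 / 289.96 = 9.05%.

New unemployment rate ≈ 9.05%.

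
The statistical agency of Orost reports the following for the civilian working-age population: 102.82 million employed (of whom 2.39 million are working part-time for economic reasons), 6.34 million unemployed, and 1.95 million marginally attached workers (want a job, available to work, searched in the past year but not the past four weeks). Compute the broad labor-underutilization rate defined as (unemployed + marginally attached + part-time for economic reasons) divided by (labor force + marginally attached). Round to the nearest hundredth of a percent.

Broad underutilization rate ≈ 9.61%.

Labor force = 102.82 + 6.34 = 109.16 million.
Numerator = 6.34 + 1.95 + 2.39 = 10.68 million.
Denominator = 109.16 + 1.95 = 111.11 million.
Broad rate = 10.68 / 111.11 = 9.61%.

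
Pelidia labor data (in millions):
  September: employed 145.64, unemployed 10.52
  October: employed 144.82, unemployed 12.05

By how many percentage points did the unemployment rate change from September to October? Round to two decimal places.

The unemployment rate changed by +0.94 percentage points.

September: labor force = 145.64 + 10.52 = 156.16; u = 10.52/156.16 = 6.74%.
October: labor force = 144.82 + 12.05 = 156.87; u = 12.05/156.87 = 7.68%.
Change = 7.68% − 6.74% = +0.94 pp.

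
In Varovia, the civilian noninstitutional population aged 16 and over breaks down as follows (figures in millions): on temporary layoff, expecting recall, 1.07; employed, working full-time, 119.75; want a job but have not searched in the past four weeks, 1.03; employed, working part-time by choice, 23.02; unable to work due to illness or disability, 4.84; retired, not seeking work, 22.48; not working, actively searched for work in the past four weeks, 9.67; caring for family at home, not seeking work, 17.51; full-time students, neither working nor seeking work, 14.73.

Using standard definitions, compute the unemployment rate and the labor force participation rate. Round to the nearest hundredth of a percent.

Employed = 119.75 + 23.02 = 142.77 million.
Unemployed = 1.07 + 9.67 = 10.74 million (jobless and actively searching, or on temporary layoff).
Labor force = 142.77 + 10.74 = 153.51 million.
Not in labor force = 1.03 + 4.84 + 22.48 + 17.51 + 14.73 = 60.59 million (those not working and not actively searching are outside the labor force — including those who want a job but have given up searching).
Civilian working-age population = 153.51 + 60.59 = 214.10 million.
Unemployment rate = 10.74 / 153.51 = 7.00%.
Labor force participation rate = 153.51 / 214.10 = 71.70%.

Unemployment rate ≈ 7.00%; labor force participation rate ≈ 71.70%.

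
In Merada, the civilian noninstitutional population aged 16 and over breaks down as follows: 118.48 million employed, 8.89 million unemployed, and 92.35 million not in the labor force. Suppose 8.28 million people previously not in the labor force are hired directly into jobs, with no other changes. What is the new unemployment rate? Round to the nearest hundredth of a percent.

Initially, labor force = 118.48 + 8.89 = 127.37 million, so u = 8.89/127.37 = 6.98%.
After the change, employed and labor force both rise by 8.28; unemployed unchanged → E = 126.76, U = 8.89, labor force = 135.65 million.
New unemployment rate = 8.89 / 135.65 = 6.55%.

New unemployment rate ≈ 6.55%.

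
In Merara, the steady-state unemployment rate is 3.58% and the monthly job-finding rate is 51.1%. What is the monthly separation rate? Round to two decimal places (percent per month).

Separation rate ≈ 1.90% per month.

From u* = s/(s+f): s = u·f/(1−u).
s = 0.0358 × 51.1 / (1 − 0.0358) = 1.8294 / 0.9642 ≈ 1.90% per month.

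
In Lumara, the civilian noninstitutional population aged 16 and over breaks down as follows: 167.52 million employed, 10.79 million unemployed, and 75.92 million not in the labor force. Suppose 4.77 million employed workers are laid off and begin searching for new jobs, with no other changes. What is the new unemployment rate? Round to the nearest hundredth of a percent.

New unemployment rate ≈ 8.73%.

Initially, labor force = 167.52 + 10.79 = 178.31 million, so u = 10.79/178.31 = 6.05%.
After the change, employed falls and unemployed rises by 4.77; labor force unchanged → E = 162.75, U = 15.56, labor force = 178.31 million.
New unemployment rate = 15.56 / 178.31 = 8.73%.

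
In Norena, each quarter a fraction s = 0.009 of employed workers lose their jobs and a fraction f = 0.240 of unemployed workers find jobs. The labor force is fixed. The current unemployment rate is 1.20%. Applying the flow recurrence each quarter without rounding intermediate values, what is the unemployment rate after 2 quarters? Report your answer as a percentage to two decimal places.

Unemployment rate after two quarters ≈ 2.25%.

With a fixed labor force, u_{t+1} = u_t + s·(1−u_t) − f·u_t = u_t·(1−s−f) + s.
Here 1−s−f = 0.751 and s = 0.009.
u_1 = 0.012000 × 0.751 + 0.009 = 0.018012.
u_2 = 0.018012 × 0.751 + 0.009 = 0.022527.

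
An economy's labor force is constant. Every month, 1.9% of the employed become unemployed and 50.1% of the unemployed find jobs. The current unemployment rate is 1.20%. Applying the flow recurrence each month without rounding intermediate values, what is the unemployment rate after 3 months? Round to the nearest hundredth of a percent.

Unemployment rate after three months ≈ 3.38%.

With a fixed labor force, u_{t+1} = u_t + s·(1−u_t) − f·u_t = u_t·(1−s−f) + s.
Here 1−s−f = 0.480 and s = 0.019.
u_1 = 0.012000 × 0.480 + 0.019 = 0.024760.
u_2 = 0.024760 × 0.480 + 0.019 = 0.030885.
u_3 = 0.030885 × 0.480 + 0.019 = 0.033825.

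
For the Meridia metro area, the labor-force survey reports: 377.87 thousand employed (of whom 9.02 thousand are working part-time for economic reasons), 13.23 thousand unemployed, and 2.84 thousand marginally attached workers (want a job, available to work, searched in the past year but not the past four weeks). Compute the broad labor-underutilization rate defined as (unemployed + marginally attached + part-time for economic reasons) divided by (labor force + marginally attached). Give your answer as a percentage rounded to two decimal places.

Labor force = 377.87 + 13.23 = 391.10 thousand.
Numerator = 13.23 + 2.84 + 9.02 = 25.09 thousand.
Denominator = 391.10 + 2.84 = 393.94 thousand.
Broad rate = 25.09 / 393.94 = 6.37%.

Broad underutilization rate ≈ 6.37%.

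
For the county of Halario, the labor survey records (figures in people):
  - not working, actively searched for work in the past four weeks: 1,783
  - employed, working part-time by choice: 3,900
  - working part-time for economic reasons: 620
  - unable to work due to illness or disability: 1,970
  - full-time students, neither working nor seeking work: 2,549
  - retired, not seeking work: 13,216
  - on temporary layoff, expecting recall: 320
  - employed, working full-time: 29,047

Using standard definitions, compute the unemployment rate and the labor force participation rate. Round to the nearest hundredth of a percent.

Employed = 3,900 + 620 + 29,047 = 33,567 (anyone who worked, including part-time for economic reasons, counts as employed).
Unemployed = 1,783 + 320 = 2,103 (jobless and actively searching, or on temporary layoff).
Labor force = 33,567 + 2,103 = 35,670.
Not in labor force = 1,970 + 2,549 + 13,216 = 17,735 (those not working and not actively searching are outside the labor force).
Civilian working-age population = 35,670 + 17,735 = 53,405.
Unemployment rate = 2,103 / 35,670 = 5.90%.
Labor force participation rate = 35,670 / 53,405 = 66.79%.

Unemployment rate ≈ 5.90%; labor force participation rate ≈ 66.79%.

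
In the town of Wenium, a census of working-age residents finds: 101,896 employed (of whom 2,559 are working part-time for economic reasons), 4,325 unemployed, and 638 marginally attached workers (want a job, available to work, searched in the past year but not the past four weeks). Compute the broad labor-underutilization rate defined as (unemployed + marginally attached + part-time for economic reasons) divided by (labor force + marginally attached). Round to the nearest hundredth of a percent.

Labor force = 101,896 + 4,325 = 106,221.
Numerator = 4,325 + 638 + 2,559 = 7,522.
Denominator = 106,221 + 638 = 106,859.
Broad rate = 7,522 / 106,859 = 7.04%.

Broad underutilization rate ≈ 7.04%.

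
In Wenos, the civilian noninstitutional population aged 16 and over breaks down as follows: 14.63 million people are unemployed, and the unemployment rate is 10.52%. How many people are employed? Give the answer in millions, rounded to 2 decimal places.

Labor force = U / u = 14.63 / 0.1052 ≈ 139.07 million.
Employed = labor force − unemployed = 139.07 − 14.63 = 124.44 million.

About 124.44 million are employed.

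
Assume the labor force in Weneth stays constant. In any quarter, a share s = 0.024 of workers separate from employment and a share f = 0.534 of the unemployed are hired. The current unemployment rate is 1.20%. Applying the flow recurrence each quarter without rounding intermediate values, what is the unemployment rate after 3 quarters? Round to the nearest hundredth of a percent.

With a fixed labor force, u_{t+1} = u_t + s·(1−u_t) − f·u_t = u_t·(1−s−f) + s.
Here 1−s−f = 0.442 and s = 0.024.
u_1 = 0.012000 × 0.442 + 0.024 = 0.029304.
u_2 = 0.029304 × 0.442 + 0.024 = 0.036952.
u_3 = 0.036952 × 0.442 + 0.024 = 0.040333.

Unemployment rate after three quarters ≈ 4.03%.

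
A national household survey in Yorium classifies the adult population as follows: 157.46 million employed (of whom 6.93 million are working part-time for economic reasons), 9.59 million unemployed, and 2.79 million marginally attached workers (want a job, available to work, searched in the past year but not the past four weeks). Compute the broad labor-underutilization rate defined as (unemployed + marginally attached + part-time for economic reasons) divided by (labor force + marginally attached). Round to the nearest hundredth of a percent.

Labor force = 157.46 + 9.59 = 167.05 million.
Numerator = 9.59 + 2.79 + 6.93 = 19.31 million.
Denominator = 167.05 + 2.79 = 169.84 million.
Broad rate = 19.31 / 169.84 = 11.37%.

Broad underutilization rate ≈ 11.37%.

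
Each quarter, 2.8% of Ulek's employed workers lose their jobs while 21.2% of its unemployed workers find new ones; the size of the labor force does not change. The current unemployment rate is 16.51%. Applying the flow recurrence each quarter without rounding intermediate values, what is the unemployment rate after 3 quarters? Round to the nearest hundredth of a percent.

Unemployment rate after three quarters ≈ 13.79%.

With a fixed labor force, u_{t+1} = u_t + s·(1−u_t) − f·u_t = u_t·(1−s−f) + s.
Here 1−s−f = 0.760 and s = 0.028.
u_1 = 0.165100 × 0.760 + 0.028 = 0.153476.
u_2 = 0.153476 × 0.760 + 0.028 = 0.144642.
u_3 = 0.144642 × 0.760 + 0.028 = 0.137928.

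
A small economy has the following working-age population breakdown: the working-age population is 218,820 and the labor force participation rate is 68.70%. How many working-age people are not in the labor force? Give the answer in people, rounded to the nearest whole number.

Share not in the labor force = 1 − 0.6870 = 0.3130.
Not in labor force = 0.3130 × 218,820 ≈ 68,491.

About 68,491 are not in the labor force.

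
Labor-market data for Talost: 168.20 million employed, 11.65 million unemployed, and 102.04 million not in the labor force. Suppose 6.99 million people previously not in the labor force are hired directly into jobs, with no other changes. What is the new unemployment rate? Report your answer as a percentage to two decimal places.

Initially, labor force = 168.20 + 11.65 = 179.85 million, so u = 11.65/179.85 = 6.48%.
After the change, employed and labor force both rise by 6.99; unemployed unchanged → E = 175.19, U = 11.65, labor force = 186.84 million.
New unemployment rate = 11.65 / 186.84 = 6.24%.

New unemployment rate ≈ 6.24%.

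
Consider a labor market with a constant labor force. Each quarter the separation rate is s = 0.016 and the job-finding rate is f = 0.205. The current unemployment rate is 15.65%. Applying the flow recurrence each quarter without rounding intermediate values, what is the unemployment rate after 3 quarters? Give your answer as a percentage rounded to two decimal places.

Unemployment rate after three quarters ≈ 11.22%.

With a fixed labor force, u_{t+1} = u_t + s·(1−u_t) − f·u_t = u_t·(1−s−f) + s.
Here 1−s−f = 0.779 and s = 0.016.
u_1 = 0.156500 × 0.779 + 0.016 = 0.137914.
u_2 = 0.137914 × 0.779 + 0.016 = 0.123435.
u_3 = 0.123435 × 0.779 + 0.016 = 0.112156.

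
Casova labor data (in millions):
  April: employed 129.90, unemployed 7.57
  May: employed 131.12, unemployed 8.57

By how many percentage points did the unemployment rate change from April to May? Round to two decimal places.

April: labor force = 129.90 + 7.57 = 137.47; u = 7.57/137.47 = 5.51%.
May: labor force = 131.12 + 8.57 = 139.69; u = 8.57/139.69 = 6.14%.
Change = 6.14% − 5.51% = +0.63 pp.

The unemployment rate changed by +0.63 percentage points.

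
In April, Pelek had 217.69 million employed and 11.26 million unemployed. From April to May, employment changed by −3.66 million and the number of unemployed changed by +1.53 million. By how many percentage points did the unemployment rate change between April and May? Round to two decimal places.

April: labor force = 217.69 + 11.26 = 228.95; u = 11.26/228.95 = 4.92%.
May: labor force = 214.03 + 12.79 = 226.82; u = 12.79/226.82 = 5.64%.
Change = 5.64% − 4.92% = +0.72 pp.

The unemployment rate changed by +0.72 percentage points.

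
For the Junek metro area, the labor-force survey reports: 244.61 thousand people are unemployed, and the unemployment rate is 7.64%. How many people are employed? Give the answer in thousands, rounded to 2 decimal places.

Labor force = U / u = 244.61 / 0.0764 ≈ 3,201.70 thousand.
Employed = labor force − unemployed = 3,201.70 − 244.61 = 2,957.09 thousand.

About 2,957.09 thousand are employed.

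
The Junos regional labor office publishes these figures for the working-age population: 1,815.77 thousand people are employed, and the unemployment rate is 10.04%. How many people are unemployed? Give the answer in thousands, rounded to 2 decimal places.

Let U be the number unemployed. The labor force is E + U, and U/(E+U) = 0.1004.
So U = 0.1004 × 1,815.77 / (1 − 0.1004) = 182.3033 / 0.8996 ≈ 202.65 thousand.

About 202.65 thousand are unemployed.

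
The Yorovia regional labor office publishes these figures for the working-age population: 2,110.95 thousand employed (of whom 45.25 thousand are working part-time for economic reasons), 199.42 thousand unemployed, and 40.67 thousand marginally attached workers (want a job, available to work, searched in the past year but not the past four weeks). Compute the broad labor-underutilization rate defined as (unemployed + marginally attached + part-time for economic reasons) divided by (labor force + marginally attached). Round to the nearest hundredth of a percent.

Labor force = 2,110.95 + 199.42 = 2,310.37 thousand.
Numerator = 199.42 + 40.67 + 45.25 = 285.34 thousand.
Denominator = 2,310.37 + 40.67 = 2,351.04 thousand.
Broad rate = 285.34 / 2,351.04 = 12.14%.

Broad underutilization rate ≈ 12.14%.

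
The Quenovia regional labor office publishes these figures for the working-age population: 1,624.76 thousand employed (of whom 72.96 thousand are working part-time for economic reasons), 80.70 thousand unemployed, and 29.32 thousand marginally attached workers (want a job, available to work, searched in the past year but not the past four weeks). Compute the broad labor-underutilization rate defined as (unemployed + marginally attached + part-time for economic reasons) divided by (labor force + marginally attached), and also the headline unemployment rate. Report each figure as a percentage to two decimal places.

Broad underutilization rate ≈ 10.55%; headline unemployment rate ≈ 4.73%.

Labor force = 1,624.76 + 80.70 = 1,705.46 thousand.
Numerator = 80.70 + 29.32 + 72.96 = 182.98 thousand.
Denominator = 1,705.46 + 29.32 = 1,734.78 thousand.
Broad rate = 182.98 / 1,734.78 = 10.55%.
Headline unemployment rate = 80.70 / 1,705.46 = 4.73%.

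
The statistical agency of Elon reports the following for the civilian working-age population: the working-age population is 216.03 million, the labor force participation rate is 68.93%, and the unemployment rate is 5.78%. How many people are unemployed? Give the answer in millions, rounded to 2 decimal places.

About 8.61 million are unemployed.

Labor force = 0.6893 × 216.03 = 148.91 million.
Unemployed = 0.0578 × 148.91 ≈ 8.61 million.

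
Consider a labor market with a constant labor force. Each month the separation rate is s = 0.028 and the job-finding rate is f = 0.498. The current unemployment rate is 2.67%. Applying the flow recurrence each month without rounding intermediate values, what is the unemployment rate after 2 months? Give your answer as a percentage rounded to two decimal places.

With a fixed labor force, u_{t+1} = u_t + s·(1−u_t) − f·u_t = u_t·(1−s−f) + s.
Here 1−s−f = 0.474 and s = 0.028.
u_1 = 0.026700 × 0.474 + 0.028 = 0.040656.
u_2 = 0.040656 × 0.474 + 0.028 = 0.047271.

Unemployment rate after two months ≈ 4.73%.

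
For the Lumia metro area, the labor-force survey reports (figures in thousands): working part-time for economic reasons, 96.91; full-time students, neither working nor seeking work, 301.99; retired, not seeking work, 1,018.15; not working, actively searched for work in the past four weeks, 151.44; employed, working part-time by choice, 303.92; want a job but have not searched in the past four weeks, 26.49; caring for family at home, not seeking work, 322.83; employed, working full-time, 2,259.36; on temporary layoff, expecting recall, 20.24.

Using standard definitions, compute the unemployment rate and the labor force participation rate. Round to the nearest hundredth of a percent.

Unemployment rate ≈ 6.06%; labor force participation rate ≈ 62.91%.

Employed = 96.91 + 303.92 + 2,259.36 = 2,660.19 thousand (anyone who worked, including part-time for economic reasons, counts as employed).
Unemployed = 151.44 + 20.24 = 171.68 thousand (jobless and actively searching, or on temporary layoff).
Labor force = 2,660.19 + 171.68 = 2,831.87 thousand.
Not in labor force = 301.99 + 1,018.15 + 26.49 + 322.83 = 1,669.46 thousand (those not working and not actively searching are outside the labor force — including those who want a job but have given up searching).
Civilian working-age population = 2,831.87 + 1,669.46 = 4,501.33 thousand.
Unemployment rate = 171.68 / 2,831.87 = 6.06%.
Labor force participation rate = 2,831.87 / 4,501.33 = 62.91%.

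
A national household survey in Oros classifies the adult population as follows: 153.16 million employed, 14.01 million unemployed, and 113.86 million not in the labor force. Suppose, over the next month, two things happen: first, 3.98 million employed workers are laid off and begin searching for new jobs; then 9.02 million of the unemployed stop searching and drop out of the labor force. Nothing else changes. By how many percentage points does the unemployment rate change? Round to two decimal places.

The unemployment rate changes by −2.71 percentage points.

Initially, labor force = 153.16 + 14.01 = 167.17 million, so u = 14.01/167.17 = 8.38%.
After the first change, employed falls and unemployed rises by 3.98; labor force unchanged → E = 149.18, U = 17.99, labor force = 167.17 million.
After the second change, unemployed and labor force both fall by 9.02 → E = 149.18, U = 8.97, labor force = 158.15 million.
New unemployment rate = 8.97 / 158.15 = 5.67%.
Change = 5.67% − 8.38% = −2.71 percentage points.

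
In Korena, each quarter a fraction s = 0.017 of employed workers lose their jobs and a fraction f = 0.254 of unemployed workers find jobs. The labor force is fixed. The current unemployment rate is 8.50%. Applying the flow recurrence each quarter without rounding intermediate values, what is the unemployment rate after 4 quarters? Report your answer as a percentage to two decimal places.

With a fixed labor force, u_{t+1} = u_t + s·(1−u_t) − f·u_t = u_t·(1−s−f) + s.
Here 1−s−f = 0.729 and s = 0.017.
u_1 = 0.085000 × 0.729 + 0.017 = 0.078965.
u_2 = 0.078965 × 0.729 + 0.017 = 0.074565.
u_3 = 0.074565 × 0.729 + 0.017 = 0.071358.
u_4 = 0.071358 × 0.729 + 0.017 = 0.069020.

Unemployment rate after four quarters ≈ 6.90%.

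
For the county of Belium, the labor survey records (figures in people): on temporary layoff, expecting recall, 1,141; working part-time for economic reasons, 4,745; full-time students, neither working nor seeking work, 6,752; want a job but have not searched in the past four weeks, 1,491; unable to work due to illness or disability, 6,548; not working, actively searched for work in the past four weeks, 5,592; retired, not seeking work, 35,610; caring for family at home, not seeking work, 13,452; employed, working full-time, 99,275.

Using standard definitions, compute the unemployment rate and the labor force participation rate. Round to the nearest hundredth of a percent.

Employed = 4,745 + 99,275 = 104,020 (anyone who worked, including part-time for economic reasons, counts as employed).
Unemployed = 1,141 + 5,592 = 6,733 (jobless and actively searching, or on temporary layoff).
Labor force = 104,020 + 6,733 = 110,753.
Not in labor force = 6,752 + 1,491 + 6,548 + 35,610 + 13,452 = 63,853 (those not working and not actively searching are outside the labor force — including those who want a job but have given up searching).
Civilian working-age population = 110,753 + 63,853 = 174,606.
Unemployment rate = 6,733 / 110,753 = 6.08%.
Labor force participation rate = 110,753 / 174,606 = 63.43%.

Unemployment rate ≈ 6.08%; labor force participation rate ≈ 63.43%.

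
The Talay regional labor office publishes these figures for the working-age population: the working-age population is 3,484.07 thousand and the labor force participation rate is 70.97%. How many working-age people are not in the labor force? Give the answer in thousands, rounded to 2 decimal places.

About 1,011.43 thousand are not in the labor force.

Share not in the labor force = 1 − 0.7097 = 0.2903.
Not in labor force = 0.2903 × 3,484.07 ≈ 1,011.43 thousand.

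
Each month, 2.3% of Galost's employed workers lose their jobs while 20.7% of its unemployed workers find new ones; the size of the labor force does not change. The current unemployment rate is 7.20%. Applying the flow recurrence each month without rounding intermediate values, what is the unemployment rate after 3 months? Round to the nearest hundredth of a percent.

With a fixed labor force, u_{t+1} = u_t + s·(1−u_t) − f·u_t = u_t·(1−s−f) + s.
Here 1−s−f = 0.770 and s = 0.023.
u_1 = 0.072000 × 0.770 + 0.023 = 0.078440.
u_2 = 0.078440 × 0.770 + 0.023 = 0.083399.
u_3 = 0.083399 × 0.770 + 0.023 = 0.087217.

Unemployment rate after three months ≈ 8.72%.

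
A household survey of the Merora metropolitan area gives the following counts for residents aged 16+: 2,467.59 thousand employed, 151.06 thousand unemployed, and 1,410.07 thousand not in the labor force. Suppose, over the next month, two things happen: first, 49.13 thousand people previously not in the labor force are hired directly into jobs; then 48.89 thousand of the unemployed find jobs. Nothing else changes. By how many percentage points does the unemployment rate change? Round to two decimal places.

Initially, labor force = 2,467.59 + 151.06 = 2,618.65 thousand, so u = 151.06/2,618.65 = 5.77%.
After the first change, employed and labor force both rise by 49.13; unemployed unchanged → E = 2,516.72, U = 151.06, labor force = 2,667.78 thousand.
After the second change, unemployed falls and employed rises by 48.89; labor force unchanged → E = 2,565.61, U = 102.17, labor force = 2,667.78 thousand.
New unemployment rate = 102.17 / 2,667.78 = 3.83%.
Change = 3.83% − 5.77% = −1.94 percentage points.

The unemployment rate changes by −1.94 percentage points.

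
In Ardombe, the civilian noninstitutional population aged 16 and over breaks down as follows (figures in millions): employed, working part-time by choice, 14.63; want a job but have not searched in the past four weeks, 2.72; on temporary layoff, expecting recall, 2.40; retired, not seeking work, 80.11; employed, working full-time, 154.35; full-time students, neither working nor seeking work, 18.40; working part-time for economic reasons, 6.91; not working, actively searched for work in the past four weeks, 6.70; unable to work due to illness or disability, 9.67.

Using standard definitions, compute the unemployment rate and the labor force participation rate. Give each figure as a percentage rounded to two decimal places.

Employed = 14.63 + 154.35 + 6.91 = 175.89 million (anyone who worked, including part-time for economic reasons, counts as employed).
Unemployed = 2.40 + 6.70 = 9.10 million (jobless and actively searching, or on temporary layoff).
Labor force = 175.89 + 9.10 = 184.99 million.
Not in labor force = 2.72 + 80.11 + 18.40 + 9.67 = 110.90 million (those not working and not actively searching are outside the labor force — including those who want a job but have given up searching).
Civilian working-age population = 184.99 + 110.90 = 295.89 million.
Unemployment rate = 9.10 / 184.99 = 4.92%.
Labor force participation rate = 184.99 / 295.89 = 62.52%.

Unemployment rate ≈ 4.92%; labor force participation rate ≈ 62.52%.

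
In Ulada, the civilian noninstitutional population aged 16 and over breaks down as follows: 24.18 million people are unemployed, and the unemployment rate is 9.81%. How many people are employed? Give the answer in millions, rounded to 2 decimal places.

About 222.30 million are employed.

Labor force = U / u = 24.18 / 0.0981 ≈ 246.48 million.
Employed = labor force − unemployed = 246.48 − 24.18 = 222.30 million.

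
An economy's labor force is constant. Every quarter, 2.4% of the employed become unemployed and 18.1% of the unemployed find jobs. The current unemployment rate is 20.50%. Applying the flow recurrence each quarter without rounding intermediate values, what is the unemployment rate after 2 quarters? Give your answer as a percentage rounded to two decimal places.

With a fixed labor force, u_{t+1} = u_t + s·(1−u_t) − f·u_t = u_t·(1−s−f) + s.
Here 1−s−f = 0.795 and s = 0.024.
u_1 = 0.205000 × 0.795 + 0.024 = 0.186975.
u_2 = 0.186975 × 0.795 + 0.024 = 0.172645.

Unemployment rate after two quarters ≈ 17.26%.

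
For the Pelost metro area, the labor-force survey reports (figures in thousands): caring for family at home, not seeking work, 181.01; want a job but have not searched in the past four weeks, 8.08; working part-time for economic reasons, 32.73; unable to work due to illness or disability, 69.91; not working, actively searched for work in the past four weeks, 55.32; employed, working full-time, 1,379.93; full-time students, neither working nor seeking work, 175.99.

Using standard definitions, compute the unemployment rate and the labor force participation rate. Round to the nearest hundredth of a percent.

Unemployment rate ≈ 3.77%; labor force participation rate ≈ 77.14%.

Employed = 32.73 + 1,379.93 = 1,412.66 thousand (anyone who worked, including part-time for economic reasons, counts as employed).
Unemployed = 55.32 thousand.
Labor force = 1,412.66 + 55.32 = 1,467.98 thousand.
Not in labor force = 181.01 + 8.08 + 69.91 + 175.99 = 434.99 thousand (those not working and not actively searching are outside the labor force — including those who want a job but have given up searching).
Civilian working-age population = 1,467.98 + 434.99 = 1,902.97 thousand.
Unemployment rate = 55.32 / 1,467.98 = 3.77%.
Labor force participation rate = 1,467.98 / 1,902.97 = 77.14%.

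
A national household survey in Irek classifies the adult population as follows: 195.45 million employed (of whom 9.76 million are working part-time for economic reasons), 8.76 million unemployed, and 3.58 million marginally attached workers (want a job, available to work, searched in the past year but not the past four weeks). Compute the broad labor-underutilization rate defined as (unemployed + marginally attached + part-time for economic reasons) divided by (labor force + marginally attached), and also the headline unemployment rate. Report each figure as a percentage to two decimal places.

Labor force = 195.45 + 8.76 = 204.21 million.
Numerator = 8.76 + 3.58 + 9.76 = 22.10 million.
Denominator = 204.21 + 3.58 = 207.79 million.
Broad rate = 22.10 / 207.79 = 10.64%.
Headline unemployment rate = 8.76 / 204.21 = 4.29%.

Broad underutilization rate ≈ 10.64%; headline unemployment rate ≈ 4.29%.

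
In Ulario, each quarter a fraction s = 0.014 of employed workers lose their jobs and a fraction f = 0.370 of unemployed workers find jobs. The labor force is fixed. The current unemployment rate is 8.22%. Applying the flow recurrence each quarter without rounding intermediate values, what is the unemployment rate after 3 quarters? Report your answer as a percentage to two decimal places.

With a fixed labor force, u_{t+1} = u_t + s·(1−u_t) − f·u_t = u_t·(1−s−f) + s.
Here 1−s−f = 0.616 and s = 0.014.
u_1 = 0.082200 × 0.616 + 0.014 = 0.064635.
u_2 = 0.064635 × 0.616 + 0.014 = 0.053815.
u_3 = 0.053815 × 0.616 + 0.014 = 0.047150.

Unemployment rate after three quarters ≈ 4.72%.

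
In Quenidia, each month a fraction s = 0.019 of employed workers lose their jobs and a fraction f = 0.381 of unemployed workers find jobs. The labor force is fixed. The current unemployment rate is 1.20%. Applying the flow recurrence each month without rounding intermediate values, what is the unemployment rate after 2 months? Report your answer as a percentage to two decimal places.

With a fixed labor force, u_{t+1} = u_t + s·(1−u_t) − f·u_t = u_t·(1−s−f) + s.
Here 1−s−f = 0.600 and s = 0.019.
u_1 = 0.012000 × 0.600 + 0.019 = 0.026200.
u_2 = 0.026200 × 0.600 + 0.019 = 0.034720.

Unemployment rate after two months ≈ 3.47%.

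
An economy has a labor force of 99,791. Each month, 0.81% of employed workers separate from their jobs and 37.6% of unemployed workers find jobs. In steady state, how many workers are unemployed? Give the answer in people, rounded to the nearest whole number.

About 2,104 are unemployed in steady state.

Steady-state unemployment rate u* = s/(s+f) = 0.81/(0.81+37.6) = 0.021088.
Unemployed = u* × labor force = 0.021088 × 99,791 ≈ 2,104.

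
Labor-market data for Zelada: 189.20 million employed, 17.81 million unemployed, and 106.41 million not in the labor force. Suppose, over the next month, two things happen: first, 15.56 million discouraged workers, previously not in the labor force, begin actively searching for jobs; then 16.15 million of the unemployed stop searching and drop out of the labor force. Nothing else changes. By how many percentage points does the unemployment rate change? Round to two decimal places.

The unemployment rate changes by −0.26 percentage points.

Initially, labor force = 189.20 + 17.81 = 207.01 million, so u = 17.81/207.01 = 8.60%.
After the first change, unemployed and labor force both rise by 15.56 → E = 189.20, U = 33.37, labor force = 222.57 million.
After the second change, unemployed and labor force both fall by 16.15 → E = 189.20, U = 17.22, labor force = 206.42 million.
New unemployment rate = 17.22 / 206.42 = 8.34%.
Change = 8.34% − 8.60% = −0.26 percentage points.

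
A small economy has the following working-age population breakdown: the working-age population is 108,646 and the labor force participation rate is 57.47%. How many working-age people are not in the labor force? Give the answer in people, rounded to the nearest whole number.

About 46,207 are not in the labor force.

Share not in the labor force = 1 − 0.5747 = 0.4253.
Not in labor force = 0.4253 × 108,646 ≈ 46,207.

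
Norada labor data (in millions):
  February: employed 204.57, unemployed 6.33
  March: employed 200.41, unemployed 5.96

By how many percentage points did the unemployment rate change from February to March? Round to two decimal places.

February: labor force = 204.57 + 6.33 = 210.90; u = 6.33/210.90 = 3.00%.
March: labor force = 200.41 + 5.96 = 206.37; u = 5.96/206.37 = 2.89%.
Change = 2.89% − 3.00% = −0.11 pp.

The unemployment rate changed by −0.11 percentage points.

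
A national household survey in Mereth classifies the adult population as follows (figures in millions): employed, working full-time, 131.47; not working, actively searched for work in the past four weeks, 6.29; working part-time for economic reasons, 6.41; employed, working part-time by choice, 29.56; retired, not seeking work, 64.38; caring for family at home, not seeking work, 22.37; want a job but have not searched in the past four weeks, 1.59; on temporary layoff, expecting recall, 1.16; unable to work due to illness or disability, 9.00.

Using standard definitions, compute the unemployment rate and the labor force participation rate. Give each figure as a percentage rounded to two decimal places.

Employed = 131.47 + 6.41 + 29.56 = 167.44 million (anyone who worked, including part-time for economic reasons, counts as employed).
Unemployed = 6.29 + 1.16 = 7.45 million (jobless and actively searching, or on temporary layoff).
Labor force = 167.44 + 7.45 = 174.89 million.
Not in labor force = 64.38 + 22.37 + 1.59 + 9.00 = 97.34 million (those not working and not actively searching are outside the labor force — including those who want a job but have given up searching).
Civilian working-age population = 174.89 + 97.34 = 272.23 million.
Unemployment rate = 7.45 / 174.89 = 4.26%.
Labor force participation rate = 174.89 / 272.23 = 64.24%.

Unemployment rate ≈ 4.26%; labor force participation rate ≈ 64.24%.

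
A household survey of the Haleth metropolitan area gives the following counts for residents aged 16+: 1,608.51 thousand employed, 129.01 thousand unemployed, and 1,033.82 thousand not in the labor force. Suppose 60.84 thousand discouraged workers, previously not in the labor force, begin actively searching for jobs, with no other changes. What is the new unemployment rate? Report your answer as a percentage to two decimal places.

Initially, labor force = 1,608.51 + 129.01 = 1,737.52 thousand, so u = 129.01/1,737.52 = 7.42%.
After the change, unemployed and labor force both rise by 60.84 → E = 1,608.51, U = 189.85, labor force = 1,798.36 thousand.
New unemployment rate = 189.85 / 1,798.36 = 10.56%.

New unemployment rate ≈ 10.56%.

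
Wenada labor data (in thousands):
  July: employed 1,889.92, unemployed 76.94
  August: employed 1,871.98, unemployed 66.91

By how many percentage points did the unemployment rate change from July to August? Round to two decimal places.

July: labor force = 1,889.92 + 76.94 = 1,966.86; u = 76.94/1,966.86 = 3.91%.
August: labor force = 1,871.98 + 66.91 = 1,938.89; u = 66.91/1,938.89 = 3.45%.
Change = 3.45% − 3.91% = −0.46 pp.

The unemployment rate changed by −0.46 percentage points.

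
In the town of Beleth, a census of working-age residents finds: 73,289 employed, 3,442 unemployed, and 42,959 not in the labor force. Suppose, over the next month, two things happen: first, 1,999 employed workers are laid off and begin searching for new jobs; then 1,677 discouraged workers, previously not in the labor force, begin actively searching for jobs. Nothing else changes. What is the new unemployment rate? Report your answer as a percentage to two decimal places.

New unemployment rate ≈ 9.08%.

Initially, labor force = 73,289 + 3,442 = 76,731, so u = 3,442/76,731 = 4.49%.
After the first change, employed falls and unemployed rises by 1,999; labor force unchanged → E = 71,290, U = 5,441, labor force = 76,731.
After the second change, unemployed and labor force both rise by 1,677 → E = 71,290, U = 7,118, labor force = 78,408.
New unemployment rate = 7,118 / 78,408 = 9.08%.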